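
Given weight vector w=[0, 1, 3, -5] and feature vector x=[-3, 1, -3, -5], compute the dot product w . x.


Element-wise products:
0 * -3 = 0
1 * 1 = 1
3 * -3 = -9
-5 * -5 = 25
Sum = 0 + 1 + -9 + 25
= 17

17


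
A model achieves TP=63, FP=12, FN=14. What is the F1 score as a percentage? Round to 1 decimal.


Precision = TP / (TP + FP) = 63 / 75 = 0.84
Recall = TP / (TP + FN) = 63 / 77 = 0.8182
F1 = 2 * P * R / (P + R)
= 2 * 0.84 * 0.8182 / (0.84 + 0.8182)
= 1.3745 / 1.6582
= 0.8289
As percentage: 82.9%

82.9


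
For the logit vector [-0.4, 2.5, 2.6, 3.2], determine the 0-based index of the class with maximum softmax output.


Softmax is a monotonic transformation, so it preserves the argmax.
We need to find the index of the maximum logit.
Index 0: -0.4
Index 1: 2.5
Index 2: 2.6
Index 3: 3.2
Maximum logit = 3.2 at index 3

3


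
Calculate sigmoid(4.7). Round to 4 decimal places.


sigmoid(z) = 1 / (1 + exp(-z))
exp(-(4.7)) = exp(-4.7) = 0.0091
1 + 0.0091 = 1.0091
1 / 1.0091 = 0.9910

0.9910


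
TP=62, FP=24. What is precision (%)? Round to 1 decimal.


Precision = TP / (TP + FP) * 100
= 62 / (62 + 24)
= 62 / 86
= 0.7209
= 72.1%

72.1


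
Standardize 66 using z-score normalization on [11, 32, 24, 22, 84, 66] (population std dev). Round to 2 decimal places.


Mean = (11 + 32 + 24 + 22 + 84 + 66) / 6 = 39.8333
Variance = sum((x_i - mean)^2) / n = 682.8056
Std = sqrt(682.8056) = 26.1305
Z = (x - mean) / std
= (66 - 39.8333) / 26.1305
= 26.1667 / 26.1305
= 1.00

1.00


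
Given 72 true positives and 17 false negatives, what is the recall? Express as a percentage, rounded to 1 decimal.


Recall = TP / (TP + FN) * 100
= 72 / (72 + 17)
= 72 / 89
= 0.809
= 80.9%

80.9


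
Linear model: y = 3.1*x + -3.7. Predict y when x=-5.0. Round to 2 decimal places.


y = 3.1 * -5.0 + (-3.7)
= -15.5 + (-3.7)
= -19.20

-19.20


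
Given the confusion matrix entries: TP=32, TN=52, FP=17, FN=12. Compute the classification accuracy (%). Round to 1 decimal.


Accuracy = (TP + TN) / (TP + TN + FP + FN) * 100
= (32 + 52) / (32 + 52 + 17 + 12)
= 84 / 113
= 0.7434
= 74.3%

74.3


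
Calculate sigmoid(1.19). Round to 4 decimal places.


sigmoid(z) = 1 / (1 + exp(-z))
exp(-(1.19)) = exp(-1.19) = 0.3042
1 + 0.3042 = 1.3042
1 / 1.3042 = 0.7667

0.7667


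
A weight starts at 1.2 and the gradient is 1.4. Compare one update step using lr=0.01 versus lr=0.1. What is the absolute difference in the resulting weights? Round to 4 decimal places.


With lr=0.01: w_new = 1.2 - 0.01 * 1.4 = 1.186
With lr=0.1: w_new = 1.2 - 0.1 * 1.4 = 1.06
Absolute difference = |1.186 - 1.06|
= 0.1260

0.1260


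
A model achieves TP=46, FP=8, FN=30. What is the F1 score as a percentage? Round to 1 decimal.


Precision = TP / (TP + FP) = 46 / 54 = 0.8519
Recall = TP / (TP + FN) = 46 / 76 = 0.6053
F1 = 2 * P * R / (P + R)
= 2 * 0.8519 * 0.6053 / (0.8519 + 0.6053)
= 1.0312 / 1.4571
= 0.7077
As percentage: 70.8%

70.8


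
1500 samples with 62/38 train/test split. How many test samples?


Train samples = 1500 * 62% = 930
Test samples = 1500 - 930
= 570

570


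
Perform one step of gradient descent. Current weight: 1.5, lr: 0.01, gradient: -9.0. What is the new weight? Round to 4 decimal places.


w_new = w_old - lr * gradient
= 1.5 - 0.01 * -9.0
= 1.5 - (-0.09)
= 1.5900

1.5900


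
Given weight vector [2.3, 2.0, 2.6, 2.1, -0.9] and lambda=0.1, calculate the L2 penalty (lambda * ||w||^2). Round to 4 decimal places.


Squaring each weight:
2.3^2 = 5.29
2.0^2 = 4.0
2.6^2 = 6.76
2.1^2 = 4.41
(-0.9)^2 = 0.81
Sum of squares = 21.27
Penalty = 0.1 * 21.27 = 2.1270

2.1270


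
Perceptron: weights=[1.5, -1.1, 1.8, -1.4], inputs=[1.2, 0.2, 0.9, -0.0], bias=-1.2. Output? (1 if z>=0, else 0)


z = w . x + b
= 1.5*1.2 + -1.1*0.2 + 1.8*0.9 + -1.4*-0.0 + -1.2
= 1.8 + -0.22 + 1.62 + 0.0 + -1.2
= 3.2 + -1.2
= 2.0
Since z = 2.0 >= 0, output = 1

1


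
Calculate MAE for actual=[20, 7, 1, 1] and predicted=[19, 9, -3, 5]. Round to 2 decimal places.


Absolute errors: [1, 2, 4, 4]
Sum of absolute errors = 11
MAE = 11 / 4 = 2.75

2.75


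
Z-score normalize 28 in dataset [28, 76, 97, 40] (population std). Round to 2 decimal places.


Mean = (28 + 76 + 97 + 40) / 4 = 60.25
Variance = sum((x_i - mean)^2) / n = 762.1875
Std = sqrt(762.1875) = 27.6077
Z = (x - mean) / std
= (28 - 60.25) / 27.6077
= -32.25 / 27.6077
= -1.17

-1.17


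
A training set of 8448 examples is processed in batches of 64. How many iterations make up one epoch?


Iterations per epoch = dataset_size / batch_size
= 8448 / 64
= 132

132


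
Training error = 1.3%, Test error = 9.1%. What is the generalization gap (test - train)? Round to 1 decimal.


Generalization gap = test_error - train_error
= 9.1 - 1.3
= 7.8%
A moderate gap.

7.8


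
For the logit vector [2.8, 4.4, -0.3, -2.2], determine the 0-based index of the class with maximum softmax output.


Softmax is a monotonic transformation, so it preserves the argmax.
We need to find the index of the maximum logit.
Index 0: 2.8
Index 1: 4.4
Index 2: -0.3
Index 3: -2.2
Maximum logit = 4.4 at index 1

1


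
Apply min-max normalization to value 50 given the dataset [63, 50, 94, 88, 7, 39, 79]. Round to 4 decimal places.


Min = 7, Max = 94
Range = 94 - 7 = 87
Scaled = (x - min) / (max - min)
= (50 - 7) / 87
= 43 / 87
= 0.4943

0.4943


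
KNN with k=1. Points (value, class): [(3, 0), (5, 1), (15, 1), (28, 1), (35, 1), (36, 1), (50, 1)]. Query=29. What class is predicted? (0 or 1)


Distances from query 29:
Point 28 (class 1): distance = 1
K=1 nearest neighbors: classes = [1]
Votes for class 1: 1 / 1
Majority vote => class 1

1


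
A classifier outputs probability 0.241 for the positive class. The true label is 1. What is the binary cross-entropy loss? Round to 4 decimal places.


For y=1: Loss = -log(p)
= -log(0.241)
= -(-1.423)
= 1.4230

1.4230


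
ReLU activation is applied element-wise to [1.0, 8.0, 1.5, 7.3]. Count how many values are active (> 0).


ReLU(x) = max(0, x) for each element:
ReLU(1.0) = 1.0
ReLU(8.0) = 8.0
ReLU(1.5) = 1.5
ReLU(7.3) = 7.3
Active neurons (>0): 4

4


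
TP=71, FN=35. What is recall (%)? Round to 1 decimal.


Recall = TP / (TP + FN) * 100
= 71 / (71 + 35)
= 71 / 106
= 0.6698
= 67.0%

67.0


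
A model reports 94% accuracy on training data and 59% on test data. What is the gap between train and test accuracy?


Gap = train_accuracy - test_accuracy
= 94 - 59
= 35%
This large gap strongly indicates overfitting.

35


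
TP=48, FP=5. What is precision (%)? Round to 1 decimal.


Precision = TP / (TP + FP) * 100
= 48 / (48 + 5)
= 48 / 53
= 0.9057
= 90.6%

90.6


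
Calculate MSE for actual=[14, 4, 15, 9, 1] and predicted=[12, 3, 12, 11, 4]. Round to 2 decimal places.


Differences: [2, 1, 3, -2, -3]
Squared errors: [4, 1, 9, 4, 9]
Sum of squared errors = 27
MSE = 27 / 5 = 5.40

5.40


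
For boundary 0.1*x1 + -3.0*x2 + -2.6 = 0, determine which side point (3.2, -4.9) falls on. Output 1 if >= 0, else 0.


Compute 0.1 * 3.2 + -3.0 * -4.9 + -2.6
= 0.32 + 14.7 + -2.6
= 12.42
Since 12.42 >= 0, the point is on the positive side.

1


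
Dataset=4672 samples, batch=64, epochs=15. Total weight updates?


Iterations per epoch = 4672 / 64 = 73
Total updates = iterations_per_epoch * epochs
= 73 * 15
= 1095

1095


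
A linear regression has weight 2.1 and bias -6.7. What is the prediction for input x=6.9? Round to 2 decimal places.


y = 2.1 * 6.9 + (-6.7)
= 14.49 + (-6.7)
= 7.79

7.79


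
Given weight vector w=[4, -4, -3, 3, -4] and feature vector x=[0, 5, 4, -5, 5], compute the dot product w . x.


Element-wise products:
4 * 0 = 0
-4 * 5 = -20
-3 * 4 = -12
3 * -5 = -15
-4 * 5 = -20
Sum = 0 + -20 + -12 + -15 + -20
= -67

-67


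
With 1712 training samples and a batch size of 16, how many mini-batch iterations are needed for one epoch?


Iterations per epoch = dataset_size / batch_size
= 1712 / 16
= 107

107


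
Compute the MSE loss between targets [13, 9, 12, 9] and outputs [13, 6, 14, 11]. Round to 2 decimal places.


Differences: [0, 3, -2, -2]
Squared errors: [0, 9, 4, 4]
Sum of squared errors = 17
MSE = 17 / 4 = 4.25

4.25


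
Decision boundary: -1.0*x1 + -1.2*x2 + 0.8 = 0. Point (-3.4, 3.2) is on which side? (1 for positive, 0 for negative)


Compute -1.0 * -3.4 + -1.2 * 3.2 + 0.8
= 3.4 + -3.84 + 0.8
= 0.36
Since 0.36 >= 0, the point is on the positive side.

1


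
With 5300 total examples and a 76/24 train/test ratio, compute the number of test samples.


Train samples = 5300 * 76% = 4028
Test samples = 5300 - 4028
= 1272

1272


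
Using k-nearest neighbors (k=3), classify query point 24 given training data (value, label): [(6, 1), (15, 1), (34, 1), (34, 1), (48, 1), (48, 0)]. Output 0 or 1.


Distances from query 24:
Point 15 (class 1): distance = 9
Point 34 (class 1): distance = 10
Point 34 (class 1): distance = 10
K=3 nearest neighbors: classes = [1, 1, 1]
Votes for class 1: 3 / 3
Majority vote => class 1

1


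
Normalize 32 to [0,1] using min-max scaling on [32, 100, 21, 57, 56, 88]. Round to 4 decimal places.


Min = 21, Max = 100
Range = 100 - 21 = 79
Scaled = (x - min) / (max - min)
= (32 - 21) / 79
= 11 / 79
= 0.1392

0.1392


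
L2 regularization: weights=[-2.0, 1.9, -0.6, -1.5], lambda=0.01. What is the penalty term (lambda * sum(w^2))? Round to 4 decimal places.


Squaring each weight:
(-2.0)^2 = 4.0
1.9^2 = 3.61
(-0.6)^2 = 0.36
(-1.5)^2 = 2.25
Sum of squares = 10.22
Penalty = 0.01 * 10.22 = 0.1022

0.1022


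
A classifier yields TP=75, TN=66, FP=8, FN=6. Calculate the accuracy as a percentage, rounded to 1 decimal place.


Accuracy = (TP + TN) / (TP + TN + FP + FN) * 100
= (75 + 66) / (75 + 66 + 8 + 6)
= 141 / 155
= 0.9097
= 91.0%

91.0


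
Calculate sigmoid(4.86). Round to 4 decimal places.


sigmoid(z) = 1 / (1 + exp(-z))
exp(-(4.86)) = exp(-4.86) = 0.0077
1 + 0.0077 = 1.0077
1 / 1.0077 = 0.9923

0.9923


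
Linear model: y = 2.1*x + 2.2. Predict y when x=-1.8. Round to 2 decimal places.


y = 2.1 * -1.8 + (2.2)
= -3.78 + (2.2)
= -1.58

-1.58


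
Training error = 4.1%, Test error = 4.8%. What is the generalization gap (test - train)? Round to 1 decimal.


Generalization gap = test_error - train_error
= 4.8 - 4.1
= 0.7%
A small gap suggests good generalization.

0.7


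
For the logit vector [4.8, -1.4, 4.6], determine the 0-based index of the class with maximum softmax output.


Softmax is a monotonic transformation, so it preserves the argmax.
We need to find the index of the maximum logit.
Index 0: 4.8
Index 1: -1.4
Index 2: 4.6
Maximum logit = 4.8 at index 0

0


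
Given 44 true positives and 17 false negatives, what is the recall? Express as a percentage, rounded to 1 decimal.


Recall = TP / (TP + FN) * 100
= 44 / (44 + 17)
= 44 / 61
= 0.7213
= 72.1%

72.1


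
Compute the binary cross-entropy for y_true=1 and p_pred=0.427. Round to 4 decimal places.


For y=1: Loss = -log(p)
= -log(0.427)
= -(-0.851)
= 0.8510

0.8510


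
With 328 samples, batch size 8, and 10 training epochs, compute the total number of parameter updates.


Iterations per epoch = 328 / 8 = 41
Total updates = iterations_per_epoch * epochs
= 41 * 10
= 410

410


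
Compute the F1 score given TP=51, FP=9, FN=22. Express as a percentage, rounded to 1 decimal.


Precision = TP / (TP + FP) = 51 / 60 = 0.85
Recall = TP / (TP + FN) = 51 / 73 = 0.6986
F1 = 2 * P * R / (P + R)
= 2 * 0.85 * 0.6986 / (0.85 + 0.6986)
= 1.1877 / 1.5486
= 0.7669
As percentage: 76.7%

76.7


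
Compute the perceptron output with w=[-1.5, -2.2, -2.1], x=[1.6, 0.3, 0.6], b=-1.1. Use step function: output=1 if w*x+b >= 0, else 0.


z = w . x + b
= -1.5*1.6 + -2.2*0.3 + -2.1*0.6 + -1.1
= -2.4 + -0.66 + -1.26 + -1.1
= -4.32 + -1.1
= -5.42
Since z = -5.42 < 0, output = 0

0


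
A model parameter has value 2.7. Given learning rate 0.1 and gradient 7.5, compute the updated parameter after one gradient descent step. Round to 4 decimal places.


w_new = w_old - lr * gradient
= 2.7 - 0.1 * 7.5
= 2.7 - (0.75)
= 1.9500

1.9500


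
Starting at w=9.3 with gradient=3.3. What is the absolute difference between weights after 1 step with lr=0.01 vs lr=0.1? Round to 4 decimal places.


With lr=0.01: w_new = 9.3 - 0.01 * 3.3 = 9.267
With lr=0.1: w_new = 9.3 - 0.1 * 3.3 = 8.97
Absolute difference = |9.267 - 8.97|
= 0.2970

0.2970


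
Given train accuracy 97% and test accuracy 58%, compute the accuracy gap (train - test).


Gap = train_accuracy - test_accuracy
= 97 - 58
= 39%
This large gap strongly indicates overfitting.

39


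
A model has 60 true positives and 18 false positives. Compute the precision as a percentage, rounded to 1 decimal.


Precision = TP / (TP + FP) * 100
= 60 / (60 + 18)
= 60 / 78
= 0.7692
= 76.9%

76.9


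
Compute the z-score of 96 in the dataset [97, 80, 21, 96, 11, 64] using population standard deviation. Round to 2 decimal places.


Mean = (97 + 80 + 21 + 96 + 11 + 64) / 6 = 61.5
Variance = sum((x_i - mean)^2) / n = 1164.9167
Std = sqrt(1164.9167) = 34.1309
Z = (x - mean) / std
= (96 - 61.5) / 34.1309
= 34.5 / 34.1309
= 1.01

1.01


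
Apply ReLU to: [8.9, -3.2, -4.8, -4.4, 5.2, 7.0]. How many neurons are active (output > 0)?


ReLU(x) = max(0, x) for each element:
ReLU(8.9) = 8.9
ReLU(-3.2) = 0
ReLU(-4.8) = 0
ReLU(-4.4) = 0
ReLU(5.2) = 5.2
ReLU(7.0) = 7.0
Active neurons (>0): 3

3


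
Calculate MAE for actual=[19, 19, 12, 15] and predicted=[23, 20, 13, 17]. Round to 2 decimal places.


Absolute errors: [4, 1, 1, 2]
Sum of absolute errors = 8
MAE = 8 / 4 = 2.00

2.00


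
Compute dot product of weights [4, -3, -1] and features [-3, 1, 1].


Element-wise products:
4 * -3 = -12
-3 * 1 = -3
-1 * 1 = -1
Sum = -12 + -3 + -1
= -16

-16


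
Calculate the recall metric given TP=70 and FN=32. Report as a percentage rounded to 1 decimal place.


Recall = TP / (TP + FN) * 100
= 70 / (70 + 32)
= 70 / 102
= 0.6863
= 68.6%

68.6


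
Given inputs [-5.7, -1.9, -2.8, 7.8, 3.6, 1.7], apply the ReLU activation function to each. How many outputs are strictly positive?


ReLU(x) = max(0, x) for each element:
ReLU(-5.7) = 0
ReLU(-1.9) = 0
ReLU(-2.8) = 0
ReLU(7.8) = 7.8
ReLU(3.6) = 3.6
ReLU(1.7) = 1.7
Active neurons (>0): 3

3


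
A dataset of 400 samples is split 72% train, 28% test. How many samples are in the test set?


Train samples = 400 * 72% = 288
Test samples = 400 - 288
= 112

112


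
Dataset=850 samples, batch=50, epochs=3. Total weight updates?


Iterations per epoch = 850 / 50 = 17
Total updates = iterations_per_epoch * epochs
= 17 * 3
= 51

51


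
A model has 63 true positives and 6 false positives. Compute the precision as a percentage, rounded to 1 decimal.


Precision = TP / (TP + FP) * 100
= 63 / (63 + 6)
= 63 / 69
= 0.913
= 91.3%

91.3


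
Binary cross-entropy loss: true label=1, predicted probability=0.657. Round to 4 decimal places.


For y=1: Loss = -log(p)
= -log(0.657)
= -(-0.4201)
= 0.4201

0.4201


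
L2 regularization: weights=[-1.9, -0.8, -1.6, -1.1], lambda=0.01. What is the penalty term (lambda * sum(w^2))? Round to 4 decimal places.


Squaring each weight:
(-1.9)^2 = 3.61
(-0.8)^2 = 0.64
(-1.6)^2 = 2.56
(-1.1)^2 = 1.21
Sum of squares = 8.02
Penalty = 0.01 * 8.02 = 0.0802

0.0802


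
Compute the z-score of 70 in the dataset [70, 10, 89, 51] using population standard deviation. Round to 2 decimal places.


Mean = (70 + 10 + 89 + 51) / 4 = 55.0
Variance = sum((x_i - mean)^2) / n = 855.5
Std = sqrt(855.5) = 29.2489
Z = (x - mean) / std
= (70 - 55.0) / 29.2489
= 15.0 / 29.2489
= 0.51

0.51


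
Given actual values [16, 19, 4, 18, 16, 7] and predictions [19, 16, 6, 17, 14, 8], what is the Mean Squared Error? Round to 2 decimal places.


Differences: [-3, 3, -2, 1, 2, -1]
Squared errors: [9, 9, 4, 1, 4, 1]
Sum of squared errors = 28
MSE = 28 / 6 = 4.67

4.67


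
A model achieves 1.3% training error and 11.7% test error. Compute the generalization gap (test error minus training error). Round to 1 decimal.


Generalization gap = test_error - train_error
= 11.7 - 1.3
= 10.4%
A large gap suggests overfitting.

10.4


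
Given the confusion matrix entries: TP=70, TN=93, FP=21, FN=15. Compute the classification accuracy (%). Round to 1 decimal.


Accuracy = (TP + TN) / (TP + TN + FP + FN) * 100
= (70 + 93) / (70 + 93 + 21 + 15)
= 163 / 199
= 0.8191
= 81.9%

81.9


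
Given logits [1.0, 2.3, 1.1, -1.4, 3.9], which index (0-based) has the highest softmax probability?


Softmax is a monotonic transformation, so it preserves the argmax.
We need to find the index of the maximum logit.
Index 0: 1.0
Index 1: 2.3
Index 2: 1.1
Index 3: -1.4
Index 4: 3.9
Maximum logit = 3.9 at index 4

4


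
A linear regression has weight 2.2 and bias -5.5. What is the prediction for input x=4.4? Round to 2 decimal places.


y = 2.2 * 4.4 + (-5.5)
= 9.68 + (-5.5)
= 4.18

4.18


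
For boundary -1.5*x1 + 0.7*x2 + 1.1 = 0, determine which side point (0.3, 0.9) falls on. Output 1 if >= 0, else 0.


Compute -1.5 * 0.3 + 0.7 * 0.9 + 1.1
= -0.45 + 0.63 + 1.1
= 1.28
Since 1.28 >= 0, the point is on the positive side.

1


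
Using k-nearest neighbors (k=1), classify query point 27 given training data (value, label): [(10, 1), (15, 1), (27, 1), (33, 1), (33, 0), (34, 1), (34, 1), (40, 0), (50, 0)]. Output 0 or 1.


Distances from query 27:
Point 27 (class 1): distance = 0
K=1 nearest neighbors: classes = [1]
Votes for class 1: 1 / 1
Majority vote => class 1

1


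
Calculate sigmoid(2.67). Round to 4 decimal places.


sigmoid(z) = 1 / (1 + exp(-z))
exp(-(2.67)) = exp(-2.67) = 0.0693
1 + 0.0693 = 1.0693
1 / 1.0693 = 0.9352

0.9352


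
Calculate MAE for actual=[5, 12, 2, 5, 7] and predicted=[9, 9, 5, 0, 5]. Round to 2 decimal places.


Absolute errors: [4, 3, 3, 5, 2]
Sum of absolute errors = 17
MAE = 17 / 5 = 3.40

3.40


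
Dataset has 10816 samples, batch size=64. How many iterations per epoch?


Iterations per epoch = dataset_size / batch_size
= 10816 / 64
= 169

169


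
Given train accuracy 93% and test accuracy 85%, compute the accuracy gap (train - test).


Gap = train_accuracy - test_accuracy
= 93 - 85
= 8%
This moderate gap may indicate mild overfitting.

8


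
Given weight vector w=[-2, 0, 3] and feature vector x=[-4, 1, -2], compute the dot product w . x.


Element-wise products:
-2 * -4 = 8
0 * 1 = 0
3 * -2 = -6
Sum = 8 + 0 + -6
= 2

2


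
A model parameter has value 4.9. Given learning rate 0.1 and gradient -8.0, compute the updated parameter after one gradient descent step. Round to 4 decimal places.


w_new = w_old - lr * gradient
= 4.9 - 0.1 * -8.0
= 4.9 - (-0.8)
= 5.7000

5.7000


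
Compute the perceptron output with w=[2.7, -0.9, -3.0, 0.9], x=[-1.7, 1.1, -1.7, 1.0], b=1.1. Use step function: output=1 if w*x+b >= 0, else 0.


z = w . x + b
= 2.7*-1.7 + -0.9*1.1 + -3.0*-1.7 + 0.9*1.0 + 1.1
= -4.59 + -0.99 + 5.1 + 0.9 + 1.1
= 0.42 + 1.1
= 1.52
Since z = 1.52 >= 0, output = 1

1


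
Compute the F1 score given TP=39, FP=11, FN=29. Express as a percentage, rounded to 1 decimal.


Precision = TP / (TP + FP) = 39 / 50 = 0.78
Recall = TP / (TP + FN) = 39 / 68 = 0.5735
F1 = 2 * P * R / (P + R)
= 2 * 0.78 * 0.5735 / (0.78 + 0.5735)
= 0.8947 / 1.3535
= 0.661
As percentage: 66.1%

66.1


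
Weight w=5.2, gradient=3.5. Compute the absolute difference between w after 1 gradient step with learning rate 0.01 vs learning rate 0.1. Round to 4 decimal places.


With lr=0.01: w_new = 5.2 - 0.01 * 3.5 = 5.165
With lr=0.1: w_new = 5.2 - 0.1 * 3.5 = 4.85
Absolute difference = |5.165 - 4.85|
= 0.3150

0.3150


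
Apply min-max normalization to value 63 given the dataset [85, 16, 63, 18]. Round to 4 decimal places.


Min = 16, Max = 85
Range = 85 - 16 = 69
Scaled = (x - min) / (max - min)
= (63 - 16) / 69
= 47 / 69
= 0.6812

0.6812


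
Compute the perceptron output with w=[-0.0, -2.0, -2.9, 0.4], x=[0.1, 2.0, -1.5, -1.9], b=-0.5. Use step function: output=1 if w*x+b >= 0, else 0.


z = w . x + b
= -0.0*0.1 + -2.0*2.0 + -2.9*-1.5 + 0.4*-1.9 + -0.5
= -0.0 + -4.0 + 4.35 + -0.76 + -0.5
= -0.41 + -0.5
= -0.91
Since z = -0.91 < 0, output = 0

0


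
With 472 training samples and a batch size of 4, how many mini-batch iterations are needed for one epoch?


Iterations per epoch = dataset_size / batch_size
= 472 / 4
= 118

118


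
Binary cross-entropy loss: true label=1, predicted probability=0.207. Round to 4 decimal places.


For y=1: Loss = -log(p)
= -log(0.207)
= -(-1.575)
= 1.5750

1.5750


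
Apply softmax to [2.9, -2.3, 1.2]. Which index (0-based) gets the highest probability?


Softmax is a monotonic transformation, so it preserves the argmax.
We need to find the index of the maximum logit.
Index 0: 2.9
Index 1: -2.3
Index 2: 1.2
Maximum logit = 2.9 at index 0

0


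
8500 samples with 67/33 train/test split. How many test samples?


Train samples = 8500 * 67% = 5695
Test samples = 8500 - 5695
= 2805

2805


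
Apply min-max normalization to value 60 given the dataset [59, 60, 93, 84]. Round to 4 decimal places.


Min = 59, Max = 93
Range = 93 - 59 = 34
Scaled = (x - min) / (max - min)
= (60 - 59) / 34
= 1 / 34
= 0.0294

0.0294


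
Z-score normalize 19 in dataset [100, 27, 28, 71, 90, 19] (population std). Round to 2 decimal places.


Mean = (100 + 27 + 28 + 71 + 90 + 19) / 6 = 55.8333
Variance = sum((x_i - mean)^2) / n = 1051.8056
Std = sqrt(1051.8056) = 32.4316
Z = (x - mean) / std
= (19 - 55.8333) / 32.4316
= -36.8333 / 32.4316
= -1.14

-1.14


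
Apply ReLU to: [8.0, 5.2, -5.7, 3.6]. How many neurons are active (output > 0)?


ReLU(x) = max(0, x) for each element:
ReLU(8.0) = 8.0
ReLU(5.2) = 5.2
ReLU(-5.7) = 0
ReLU(3.6) = 3.6
Active neurons (>0): 3

3


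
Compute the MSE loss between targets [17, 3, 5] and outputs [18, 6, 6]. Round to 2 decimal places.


Differences: [-1, -3, -1]
Squared errors: [1, 9, 1]
Sum of squared errors = 11
MSE = 11 / 3 = 3.67

3.67


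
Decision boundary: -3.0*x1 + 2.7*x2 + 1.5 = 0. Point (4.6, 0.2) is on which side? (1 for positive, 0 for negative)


Compute -3.0 * 4.6 + 2.7 * 0.2 + 1.5
= -13.8 + 0.54 + 1.5
= -11.76
Since -11.76 < 0, the point is on the negative side.

0


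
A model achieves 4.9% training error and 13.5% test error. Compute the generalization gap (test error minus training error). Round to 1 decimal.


Generalization gap = test_error - train_error
= 13.5 - 4.9
= 8.6%
A moderate gap.

8.6


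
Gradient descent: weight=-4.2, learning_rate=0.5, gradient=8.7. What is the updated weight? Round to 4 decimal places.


w_new = w_old - lr * gradient
= -4.2 - 0.5 * 8.7
= -4.2 - (4.35)
= -8.5500

-8.5500


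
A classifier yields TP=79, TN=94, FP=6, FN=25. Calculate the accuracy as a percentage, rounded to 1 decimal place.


Accuracy = (TP + TN) / (TP + TN + FP + FN) * 100
= (79 + 94) / (79 + 94 + 6 + 25)
= 173 / 204
= 0.848
= 84.8%

84.8


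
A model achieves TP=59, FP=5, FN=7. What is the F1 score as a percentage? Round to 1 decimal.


Precision = TP / (TP + FP) = 59 / 64 = 0.9219
Recall = TP / (TP + FN) = 59 / 66 = 0.8939
F1 = 2 * P * R / (P + R)
= 2 * 0.9219 * 0.8939 / (0.9219 + 0.8939)
= 1.6482 / 1.8158
= 0.9077
As percentage: 90.8%

90.8


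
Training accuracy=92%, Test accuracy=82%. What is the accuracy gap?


Gap = train_accuracy - test_accuracy
= 92 - 82
= 10%
This moderate gap may indicate mild overfitting.

10


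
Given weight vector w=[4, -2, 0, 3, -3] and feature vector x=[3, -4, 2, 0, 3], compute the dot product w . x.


Element-wise products:
4 * 3 = 12
-2 * -4 = 8
0 * 2 = 0
3 * 0 = 0
-3 * 3 = -9
Sum = 12 + 8 + 0 + 0 + -9
= 11

11


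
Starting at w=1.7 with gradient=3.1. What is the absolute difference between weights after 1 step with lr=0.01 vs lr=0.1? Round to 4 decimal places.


With lr=0.01: w_new = 1.7 - 0.01 * 3.1 = 1.669
With lr=0.1: w_new = 1.7 - 0.1 * 3.1 = 1.39
Absolute difference = |1.669 - 1.39|
= 0.2790

0.2790


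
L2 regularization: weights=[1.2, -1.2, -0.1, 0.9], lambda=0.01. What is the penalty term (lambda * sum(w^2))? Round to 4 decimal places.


Squaring each weight:
1.2^2 = 1.44
(-1.2)^2 = 1.44
(-0.1)^2 = 0.01
0.9^2 = 0.81
Sum of squares = 3.7
Penalty = 0.01 * 3.7 = 0.0370

0.0370


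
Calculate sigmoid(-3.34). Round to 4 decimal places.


sigmoid(z) = 1 / (1 + exp(-z))
exp(-(-3.34)) = exp(3.34) = 28.2191
1 + 28.2191 = 29.2191
1 / 29.2191 = 0.0342

0.0342


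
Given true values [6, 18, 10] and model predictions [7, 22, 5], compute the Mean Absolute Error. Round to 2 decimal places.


Absolute errors: [1, 4, 5]
Sum of absolute errors = 10
MAE = 10 / 3 = 3.33

3.33


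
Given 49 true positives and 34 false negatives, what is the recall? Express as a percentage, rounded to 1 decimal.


Recall = TP / (TP + FN) * 100
= 49 / (49 + 34)
= 49 / 83
= 0.5904
= 59.0%

59.0


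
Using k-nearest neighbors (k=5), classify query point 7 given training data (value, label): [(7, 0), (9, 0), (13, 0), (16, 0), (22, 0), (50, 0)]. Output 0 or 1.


Distances from query 7:
Point 7 (class 0): distance = 0
Point 9 (class 0): distance = 2
Point 13 (class 0): distance = 6
Point 16 (class 0): distance = 9
Point 22 (class 0): distance = 15
K=5 nearest neighbors: classes = [0, 0, 0, 0, 0]
Votes for class 1: 0 / 5
Majority vote => class 0

0


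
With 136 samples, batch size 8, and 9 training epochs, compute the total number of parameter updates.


Iterations per epoch = 136 / 8 = 17
Total updates = iterations_per_epoch * epochs
= 17 * 9
= 153

153


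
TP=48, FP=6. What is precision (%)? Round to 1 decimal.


Precision = TP / (TP + FP) * 100
= 48 / (48 + 6)
= 48 / 54
= 0.8889
= 88.9%

88.9


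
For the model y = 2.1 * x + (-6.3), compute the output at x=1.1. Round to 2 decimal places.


y = 2.1 * 1.1 + (-6.3)
= 2.31 + (-6.3)
= -3.99

-3.99


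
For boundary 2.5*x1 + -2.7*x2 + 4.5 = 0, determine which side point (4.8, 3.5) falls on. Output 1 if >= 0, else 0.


Compute 2.5 * 4.8 + -2.7 * 3.5 + 4.5
= 12.0 + -9.45 + 4.5
= 7.05
Since 7.05 >= 0, the point is on the positive side.

1


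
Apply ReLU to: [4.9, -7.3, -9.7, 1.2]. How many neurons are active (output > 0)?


ReLU(x) = max(0, x) for each element:
ReLU(4.9) = 4.9
ReLU(-7.3) = 0
ReLU(-9.7) = 0
ReLU(1.2) = 1.2
Active neurons (>0): 2

2


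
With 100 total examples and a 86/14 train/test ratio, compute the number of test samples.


Train samples = 100 * 86% = 86
Test samples = 100 - 86
= 14

14


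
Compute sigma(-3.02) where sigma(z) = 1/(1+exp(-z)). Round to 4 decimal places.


sigmoid(z) = 1 / (1 + exp(-z))
exp(-(-3.02)) = exp(3.02) = 20.4913
1 + 20.4913 = 21.4913
1 / 21.4913 = 0.0465

0.0465


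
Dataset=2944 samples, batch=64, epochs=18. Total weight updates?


Iterations per epoch = 2944 / 64 = 46
Total updates = iterations_per_epoch * epochs
= 46 * 18
= 828

828


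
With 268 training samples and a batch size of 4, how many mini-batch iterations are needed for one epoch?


Iterations per epoch = dataset_size / batch_size
= 268 / 4
= 67

67


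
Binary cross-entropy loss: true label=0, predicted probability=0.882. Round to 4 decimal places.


For y=0: Loss = -log(1-p)
= -log(1 - 0.882)
= -log(0.118)
= -(-2.1371)
= 2.1371

2.1371


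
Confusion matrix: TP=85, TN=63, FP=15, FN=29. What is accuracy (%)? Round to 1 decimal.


Accuracy = (TP + TN) / (TP + TN + FP + FN) * 100
= (85 + 63) / (85 + 63 + 15 + 29)
= 148 / 192
= 0.7708
= 77.1%

77.1


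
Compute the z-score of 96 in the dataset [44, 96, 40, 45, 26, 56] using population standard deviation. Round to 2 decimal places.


Mean = (44 + 96 + 40 + 45 + 26 + 56) / 6 = 51.1667
Variance = sum((x_i - mean)^2) / n = 480.1389
Std = sqrt(480.1389) = 21.9121
Z = (x - mean) / std
= (96 - 51.1667) / 21.9121
= 44.8333 / 21.9121
= 2.05

2.05


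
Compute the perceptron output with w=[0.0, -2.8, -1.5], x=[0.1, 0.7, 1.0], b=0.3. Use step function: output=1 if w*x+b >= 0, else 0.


z = w . x + b
= 0.0*0.1 + -2.8*0.7 + -1.5*1.0 + 0.3
= 0.0 + -1.96 + -1.5 + 0.3
= -3.46 + 0.3
= -3.16
Since z = -3.16 < 0, output = 0

0


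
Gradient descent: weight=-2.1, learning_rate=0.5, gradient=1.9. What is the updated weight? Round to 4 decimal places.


w_new = w_old - lr * gradient
= -2.1 - 0.5 * 1.9
= -2.1 - (0.95)
= -3.0500

-3.0500


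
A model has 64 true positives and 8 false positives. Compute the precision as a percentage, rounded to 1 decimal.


Precision = TP / (TP + FP) * 100
= 64 / (64 + 8)
= 64 / 72
= 0.8889
= 88.9%

88.9


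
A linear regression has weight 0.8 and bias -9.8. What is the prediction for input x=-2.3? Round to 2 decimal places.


y = 0.8 * -2.3 + (-9.8)
= -1.84 + (-9.8)
= -11.64

-11.64


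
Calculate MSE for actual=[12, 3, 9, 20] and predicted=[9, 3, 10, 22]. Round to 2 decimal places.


Differences: [3, 0, -1, -2]
Squared errors: [9, 0, 1, 4]
Sum of squared errors = 14
MSE = 14 / 4 = 3.50

3.50


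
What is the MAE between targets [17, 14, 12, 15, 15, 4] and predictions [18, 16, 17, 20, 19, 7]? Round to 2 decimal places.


Absolute errors: [1, 2, 5, 5, 4, 3]
Sum of absolute errors = 20
MAE = 20 / 6 = 3.33

3.33


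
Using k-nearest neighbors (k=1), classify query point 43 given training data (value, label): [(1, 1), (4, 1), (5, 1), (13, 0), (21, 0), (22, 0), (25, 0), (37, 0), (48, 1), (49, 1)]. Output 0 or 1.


Distances from query 43:
Point 48 (class 1): distance = 5
K=1 nearest neighbors: classes = [1]
Votes for class 1: 1 / 1
Majority vote => class 1

1


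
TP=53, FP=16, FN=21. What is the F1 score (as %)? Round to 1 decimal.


Precision = TP / (TP + FP) = 53 / 69 = 0.7681
Recall = TP / (TP + FN) = 53 / 74 = 0.7162
F1 = 2 * P * R / (P + R)
= 2 * 0.7681 * 0.7162 / (0.7681 + 0.7162)
= 1.1003 / 1.4843
= 0.7413
As percentage: 74.1%

74.1


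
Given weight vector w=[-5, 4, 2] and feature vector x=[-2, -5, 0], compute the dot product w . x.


Element-wise products:
-5 * -2 = 10
4 * -5 = -20
2 * 0 = 0
Sum = 10 + -20 + 0
= -10

-10


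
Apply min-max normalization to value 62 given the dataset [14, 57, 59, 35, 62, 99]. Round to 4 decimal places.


Min = 14, Max = 99
Range = 99 - 14 = 85
Scaled = (x - min) / (max - min)
= (62 - 14) / 85
= 48 / 85
= 0.5647

0.5647


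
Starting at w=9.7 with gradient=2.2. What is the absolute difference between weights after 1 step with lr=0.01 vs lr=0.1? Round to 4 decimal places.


With lr=0.01: w_new = 9.7 - 0.01 * 2.2 = 9.678
With lr=0.1: w_new = 9.7 - 0.1 * 2.2 = 9.48
Absolute difference = |9.678 - 9.48|
= 0.1980

0.1980


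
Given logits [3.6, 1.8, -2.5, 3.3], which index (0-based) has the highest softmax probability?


Softmax is a monotonic transformation, so it preserves the argmax.
We need to find the index of the maximum logit.
Index 0: 3.6
Index 1: 1.8
Index 2: -2.5
Index 3: 3.3
Maximum logit = 3.6 at index 0

0


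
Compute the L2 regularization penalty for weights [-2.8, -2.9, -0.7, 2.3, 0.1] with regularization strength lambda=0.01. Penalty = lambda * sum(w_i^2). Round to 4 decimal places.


Squaring each weight:
(-2.8)^2 = 7.84
(-2.9)^2 = 8.41
(-0.7)^2 = 0.49
2.3^2 = 5.29
0.1^2 = 0.01
Sum of squares = 22.04
Penalty = 0.01 * 22.04 = 0.2204

0.2204


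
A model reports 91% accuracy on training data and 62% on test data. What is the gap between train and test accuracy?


Gap = train_accuracy - test_accuracy
= 91 - 62
= 29%
This large gap strongly indicates overfitting.

29


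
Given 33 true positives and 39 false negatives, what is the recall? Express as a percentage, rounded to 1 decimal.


Recall = TP / (TP + FN) * 100
= 33 / (33 + 39)
= 33 / 72
= 0.4583
= 45.8%

45.8


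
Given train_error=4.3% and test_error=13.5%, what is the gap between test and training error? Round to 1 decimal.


Generalization gap = test_error - train_error
= 13.5 - 4.3
= 9.2%
A moderate gap.

9.2


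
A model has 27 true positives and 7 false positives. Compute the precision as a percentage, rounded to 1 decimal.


Precision = TP / (TP + FP) * 100
= 27 / (27 + 7)
= 27 / 34
= 0.7941
= 79.4%

79.4


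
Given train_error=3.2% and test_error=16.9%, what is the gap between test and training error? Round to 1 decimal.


Generalization gap = test_error - train_error
= 16.9 - 3.2
= 13.7%
A large gap suggests overfitting.

13.7


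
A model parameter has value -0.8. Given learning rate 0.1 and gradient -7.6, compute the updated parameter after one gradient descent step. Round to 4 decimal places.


w_new = w_old - lr * gradient
= -0.8 - 0.1 * -7.6
= -0.8 - (-0.76)
= -0.0400

-0.0400


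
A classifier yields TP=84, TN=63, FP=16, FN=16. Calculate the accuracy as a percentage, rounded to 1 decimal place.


Accuracy = (TP + TN) / (TP + TN + FP + FN) * 100
= (84 + 63) / (84 + 63 + 16 + 16)
= 147 / 179
= 0.8212
= 82.1%

82.1


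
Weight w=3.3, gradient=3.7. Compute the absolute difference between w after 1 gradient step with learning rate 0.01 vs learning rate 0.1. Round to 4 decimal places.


With lr=0.01: w_new = 3.3 - 0.01 * 3.7 = 3.263
With lr=0.1: w_new = 3.3 - 0.1 * 3.7 = 2.93
Absolute difference = |3.263 - 2.93|
= 0.3330

0.3330


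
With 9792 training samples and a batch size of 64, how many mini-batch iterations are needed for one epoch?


Iterations per epoch = dataset_size / batch_size
= 9792 / 64
= 153

153


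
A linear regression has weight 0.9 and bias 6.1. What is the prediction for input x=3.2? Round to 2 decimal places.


y = 0.9 * 3.2 + (6.1)
= 2.88 + (6.1)
= 8.98

8.98


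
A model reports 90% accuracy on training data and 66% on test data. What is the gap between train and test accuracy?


Gap = train_accuracy - test_accuracy
= 90 - 66
= 24%
This large gap strongly indicates overfitting.

24


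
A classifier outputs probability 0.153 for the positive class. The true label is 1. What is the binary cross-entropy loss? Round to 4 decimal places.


For y=1: Loss = -log(p)
= -log(0.153)
= -(-1.8773)
= 1.8773

1.8773


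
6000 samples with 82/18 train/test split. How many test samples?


Train samples = 6000 * 82% = 4920
Test samples = 6000 - 4920
= 1080

1080


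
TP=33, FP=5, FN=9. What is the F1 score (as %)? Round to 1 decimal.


Precision = TP / (TP + FP) = 33 / 38 = 0.8684
Recall = TP / (TP + FN) = 33 / 42 = 0.7857
F1 = 2 * P * R / (P + R)
= 2 * 0.8684 * 0.7857 / (0.8684 + 0.7857)
= 1.3647 / 1.6541
= 0.825
As percentage: 82.5%

82.5


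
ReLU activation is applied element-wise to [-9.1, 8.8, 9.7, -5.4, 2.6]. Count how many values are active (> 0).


ReLU(x) = max(0, x) for each element:
ReLU(-9.1) = 0
ReLU(8.8) = 8.8
ReLU(9.7) = 9.7
ReLU(-5.4) = 0
ReLU(2.6) = 2.6
Active neurons (>0): 3

3


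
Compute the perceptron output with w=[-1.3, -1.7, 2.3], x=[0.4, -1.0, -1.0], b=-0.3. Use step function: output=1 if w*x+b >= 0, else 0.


z = w . x + b
= -1.3*0.4 + -1.7*-1.0 + 2.3*-1.0 + -0.3
= -0.52 + 1.7 + -2.3 + -0.3
= -1.12 + -0.3
= -1.42
Since z = -1.42 < 0, output = 0

0


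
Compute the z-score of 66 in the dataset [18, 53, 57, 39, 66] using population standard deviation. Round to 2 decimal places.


Mean = (18 + 53 + 57 + 39 + 66) / 5 = 46.6
Variance = sum((x_i - mean)^2) / n = 280.24
Std = sqrt(280.24) = 16.7404
Z = (x - mean) / std
= (66 - 46.6) / 16.7404
= 19.4 / 16.7404
= 1.16

1.16


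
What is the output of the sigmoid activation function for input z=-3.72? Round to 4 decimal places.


sigmoid(z) = 1 / (1 + exp(-z))
exp(-(-3.72)) = exp(3.72) = 41.2644
1 + 41.2644 = 42.2644
1 / 42.2644 = 0.0237

0.0237


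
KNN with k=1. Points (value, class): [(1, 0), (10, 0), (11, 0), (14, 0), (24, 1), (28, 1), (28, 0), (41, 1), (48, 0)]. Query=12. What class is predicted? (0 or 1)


Distances from query 12:
Point 11 (class 0): distance = 1
K=1 nearest neighbors: classes = [0]
Votes for class 1: 0 / 1
Majority vote => class 0

0


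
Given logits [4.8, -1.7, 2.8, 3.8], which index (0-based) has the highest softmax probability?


Softmax is a monotonic transformation, so it preserves the argmax.
We need to find the index of the maximum logit.
Index 0: 4.8
Index 1: -1.7
Index 2: 2.8
Index 3: 3.8
Maximum logit = 4.8 at index 0

0


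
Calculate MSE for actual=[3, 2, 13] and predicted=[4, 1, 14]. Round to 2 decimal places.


Differences: [-1, 1, -1]
Squared errors: [1, 1, 1]
Sum of squared errors = 3
MSE = 3 / 3 = 1.00

1.00


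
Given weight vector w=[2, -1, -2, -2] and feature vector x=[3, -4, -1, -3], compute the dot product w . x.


Element-wise products:
2 * 3 = 6
-1 * -4 = 4
-2 * -1 = 2
-2 * -3 = 6
Sum = 6 + 4 + 2 + 6
= 18

18


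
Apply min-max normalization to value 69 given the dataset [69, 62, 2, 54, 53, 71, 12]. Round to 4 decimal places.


Min = 2, Max = 71
Range = 71 - 2 = 69
Scaled = (x - min) / (max - min)
= (69 - 2) / 69
= 67 / 69
= 0.9710

0.9710


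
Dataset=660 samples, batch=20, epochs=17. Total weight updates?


Iterations per epoch = 660 / 20 = 33
Total updates = iterations_per_epoch * epochs
= 33 * 17
= 561

561


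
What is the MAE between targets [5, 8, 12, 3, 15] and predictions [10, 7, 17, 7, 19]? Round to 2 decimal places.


Absolute errors: [5, 1, 5, 4, 4]
Sum of absolute errors = 19
MAE = 19 / 5 = 3.80

3.80


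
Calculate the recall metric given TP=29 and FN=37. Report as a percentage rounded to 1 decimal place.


Recall = TP / (TP + FN) * 100
= 29 / (29 + 37)
= 29 / 66
= 0.4394
= 43.9%

43.9


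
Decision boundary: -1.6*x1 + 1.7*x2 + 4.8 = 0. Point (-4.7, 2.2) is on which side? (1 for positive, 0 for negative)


Compute -1.6 * -4.7 + 1.7 * 2.2 + 4.8
= 7.52 + 3.74 + 4.8
= 16.06
Since 16.06 >= 0, the point is on the positive side.

1


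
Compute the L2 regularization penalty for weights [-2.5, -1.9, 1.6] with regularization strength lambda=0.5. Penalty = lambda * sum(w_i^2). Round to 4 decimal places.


Squaring each weight:
(-2.5)^2 = 6.25
(-1.9)^2 = 3.61
1.6^2 = 2.56
Sum of squares = 12.42
Penalty = 0.5 * 12.42 = 6.2100

6.2100


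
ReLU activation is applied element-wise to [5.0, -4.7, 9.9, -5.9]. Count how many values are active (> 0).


ReLU(x) = max(0, x) for each element:
ReLU(5.0) = 5.0
ReLU(-4.7) = 0
ReLU(9.9) = 9.9
ReLU(-5.9) = 0
Active neurons (>0): 2

2


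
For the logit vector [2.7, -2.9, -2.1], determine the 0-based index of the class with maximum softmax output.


Softmax is a monotonic transformation, so it preserves the argmax.
We need to find the index of the maximum logit.
Index 0: 2.7
Index 1: -2.9
Index 2: -2.1
Maximum logit = 2.7 at index 0

0


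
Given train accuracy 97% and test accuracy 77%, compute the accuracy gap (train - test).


Gap = train_accuracy - test_accuracy
= 97 - 77
= 20%
This gap suggests the model is overfitting.

20


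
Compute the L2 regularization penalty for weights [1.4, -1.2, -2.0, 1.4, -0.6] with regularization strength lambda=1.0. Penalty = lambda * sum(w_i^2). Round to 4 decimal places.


Squaring each weight:
1.4^2 = 1.96
(-1.2)^2 = 1.44
(-2.0)^2 = 4.0
1.4^2 = 1.96
(-0.6)^2 = 0.36
Sum of squares = 9.72
Penalty = 1.0 * 9.72 = 9.7200

9.7200


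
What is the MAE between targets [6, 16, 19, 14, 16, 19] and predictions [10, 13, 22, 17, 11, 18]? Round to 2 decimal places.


Absolute errors: [4, 3, 3, 3, 5, 1]
Sum of absolute errors = 19
MAE = 19 / 6 = 3.17

3.17


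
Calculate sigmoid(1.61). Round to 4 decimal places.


sigmoid(z) = 1 / (1 + exp(-z))
exp(-(1.61)) = exp(-1.61) = 0.1999
1 + 0.1999 = 1.1999
1 / 1.1999 = 0.8334

0.8334


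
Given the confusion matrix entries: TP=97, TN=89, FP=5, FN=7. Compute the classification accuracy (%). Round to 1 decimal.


Accuracy = (TP + TN) / (TP + TN + FP + FN) * 100
= (97 + 89) / (97 + 89 + 5 + 7)
= 186 / 198
= 0.9394
= 93.9%

93.9
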